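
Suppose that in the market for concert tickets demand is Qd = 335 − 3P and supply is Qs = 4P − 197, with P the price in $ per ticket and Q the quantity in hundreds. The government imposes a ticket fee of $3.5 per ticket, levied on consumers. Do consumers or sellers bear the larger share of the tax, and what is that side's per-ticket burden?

Consumers bear the larger share: $2 per ticket.

Without the tax, 335 − 3P = 4P − 197 gives 7P = 532, so P* = $76 and Q* = 107.
With the tax collected from consumers, demand (in seller-price terms) shifts: Qd = 335 − 3(P + 3.5).
New equilibrium: consumers pay $78, sellers receive $74.5, Q = 101. (Wedge: Pb − Ps = 3.5.)
Per-ticket burden: consumers $2, sellers $1.5.
Consumers take the larger share because demand is less price-elastic here (demand slope 3 vs supply slope 4).
The less price-elastic side of the market bears the larger share of a per-unit tax.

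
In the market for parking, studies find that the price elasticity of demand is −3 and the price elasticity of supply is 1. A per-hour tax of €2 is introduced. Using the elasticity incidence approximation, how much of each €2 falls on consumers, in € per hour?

Consumers bear ≈ €0.5 per hour.

Incidence ratio: consumers' share ≈ εs / (εs + |εd|) = 1 / (1 + 3) = 0.25.
So consumers bear ≈ 0.25 × €2 = €0.5; sellers bear €1.5.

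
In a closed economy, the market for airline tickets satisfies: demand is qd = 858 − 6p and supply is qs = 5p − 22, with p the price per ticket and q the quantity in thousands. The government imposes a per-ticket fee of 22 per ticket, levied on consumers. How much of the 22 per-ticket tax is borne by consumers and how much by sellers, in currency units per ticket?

Without the tax, 858 − 6p = 5p − 22 gives 11p = 880, so p* = 80 and q* = 378.
With the tax collected from consumers, demand (in seller-price terms) shifts: qd = 858 − 6(p + 22).
Solving gives q = 318 with consumers paying 90 and sellers receiving 68 (the 22 wedge).
Burden on consumers: 10; on sellers: 12. (They sum to 22.)
The less price-elastic side of the market bears the larger share of a per-unit tax.

Consumers bear 10 per ticket; sellers bear 12 per ticket.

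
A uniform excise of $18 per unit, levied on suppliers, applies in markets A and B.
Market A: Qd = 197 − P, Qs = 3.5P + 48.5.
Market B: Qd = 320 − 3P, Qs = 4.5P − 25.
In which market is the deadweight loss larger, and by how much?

Market A: pre-tax P* = $33, Q* = 164; post-tax Q = 150; deadweight loss = $126.
Market B: pre-tax P* = $46, Q* = 182; post-tax Q = 149.6; deadweight loss = $291.6.
Difference: $126 vs $291.6 → market B is larger by $165.6.

Market B, by $165.6.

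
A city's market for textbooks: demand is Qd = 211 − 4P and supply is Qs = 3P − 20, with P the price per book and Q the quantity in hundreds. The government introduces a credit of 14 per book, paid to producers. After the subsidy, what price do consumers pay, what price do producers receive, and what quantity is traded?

Consumers pay 27; producers receive 41; quantity = 103.

Before the subsidy: set 211 − 4P = 3P − 20 → P* = 33, Q* = 79.
With a per-unit subsidy paid to producers, each receives P + 14 per unit sold, so supply becomes Qs = 3(P + 14) − 20.
New equilibrium: consumers pay 27, producers receive 41, Q = 103. (Wedge: Pb − Ps = −14.)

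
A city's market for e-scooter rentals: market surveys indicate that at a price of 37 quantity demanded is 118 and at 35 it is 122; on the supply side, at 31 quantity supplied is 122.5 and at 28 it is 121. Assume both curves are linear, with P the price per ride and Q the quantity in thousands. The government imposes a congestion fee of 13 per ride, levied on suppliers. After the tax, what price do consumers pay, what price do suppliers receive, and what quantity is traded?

Consumers pay 36.6; suppliers receive 23.6; quantity = 118.8.

Demand slope: (122 − 118)/(35 − 37) = -2, so Qd = 192 − 2P.
Supply slope: (121 − 122.5)/(28 − 31) = 0.5, so Qs = 0.5P + 107.
Without the tax, 192 − 2P = 0.5P + 107 gives 2.5P = 85, so P* = 34 and Q* = 124.
With the tax collected from suppliers, supply shifts: Qs = 0.5(P − 13) + 107.
New equilibrium: consumers pay 36.6, suppliers receive 23.6, Q = 118.8. (Wedge: Pb − Ps = 13.)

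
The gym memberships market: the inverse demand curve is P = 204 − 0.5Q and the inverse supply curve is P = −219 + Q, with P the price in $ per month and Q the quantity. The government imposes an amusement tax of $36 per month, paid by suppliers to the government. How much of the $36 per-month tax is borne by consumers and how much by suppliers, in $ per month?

Consumers bear $12 per month; suppliers bear $24 per month.

Inverting to Q(P) form: Qd = 408 − 2P; Qs = P + 219.
Without the tax, 408 − 2P = P + 219 gives 3P = 189, so P* = $63 and Q* = 282.
With the tax collected from suppliers, supply shifts: Qs = (P − 36) + 219.
New equilibrium: consumers pay $75, suppliers receive $39, Q = 258. (Wedge: Pb − Ps = 36.)
Burden on consumers: $12; on suppliers: $24. (They sum to $36.)
The less price-elastic side of the market bears the larger share of a per-unit tax.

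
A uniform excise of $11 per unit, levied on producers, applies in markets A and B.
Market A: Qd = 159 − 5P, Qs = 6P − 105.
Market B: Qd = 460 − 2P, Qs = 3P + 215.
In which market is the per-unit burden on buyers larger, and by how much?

Market B, by $0.6.

Market A: pre-tax P* = $24, Q* = 39; post-tax Q = 9; per-unit burden on buyers = $6.
Market B: pre-tax P* = $49, Q* = 362; post-tax Q = 348.8; per-unit burden on buyers = $6.6.
Difference: $6 vs $6.6 → market B is larger by $0.6.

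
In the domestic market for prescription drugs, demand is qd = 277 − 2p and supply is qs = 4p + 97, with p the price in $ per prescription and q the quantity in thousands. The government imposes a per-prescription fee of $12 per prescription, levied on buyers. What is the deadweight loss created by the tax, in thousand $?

Deadweight loss = $96 thousand.

Without the tax, 277 − 2p = 4p + 97 gives 6p = 180, so p* = $30 and q* = 217.
With the tax collected from buyers, demand (in seller-price terms) shifts: qd = 277 − 2(p + 12).
Solving gives q = 201 with buyers paying $38 and producers receiving $26 (the $12 wedge).
Quantity falls by |ΔQ| = |217 − 201| = 16.
DWL = ½ · t · |ΔQ| = ½ · 12 · 16 = $96.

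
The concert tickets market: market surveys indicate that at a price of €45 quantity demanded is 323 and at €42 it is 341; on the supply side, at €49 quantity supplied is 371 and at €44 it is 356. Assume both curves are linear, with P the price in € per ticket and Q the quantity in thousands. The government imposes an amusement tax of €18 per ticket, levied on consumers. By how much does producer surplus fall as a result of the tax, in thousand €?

Producer surplus falls by €3948 thousand.

Demand slope: (341 − 323)/(42 − 45) = -6, so Qd = 593 − 6P.
Supply slope: (356 − 371)/(44 − 49) = 3, so Qs = 3P + 224.
Without the tax, 593 − 6P = 3P + 224 gives 9P = 369, so P* = €41 and Q* = 347.
With the tax collected from consumers, demand (in seller-price terms) shifts: Qd = 593 − 6(P + 18).
New equilibrium: consumers pay €47, sellers receive €29, Q = 311. (Wedge: Pb − Ps = 18.)
ΔPS is the trapezoid between Q = 311 and Q = 347 of height €12: ½ · (347 + 311) · 12 = €3948.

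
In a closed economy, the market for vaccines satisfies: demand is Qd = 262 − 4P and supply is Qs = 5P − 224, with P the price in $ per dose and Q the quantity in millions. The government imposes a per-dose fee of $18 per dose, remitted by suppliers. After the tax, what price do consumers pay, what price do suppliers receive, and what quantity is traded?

Without the tax, 262 − 4P = 5P − 224 gives 9P = 486, so P* = $54 and Q* = 46.
With the tax collected from suppliers, supply shifts: Qs = 5(P − 18) − 224.
Solving gives Q = 6 with consumers paying $64 and suppliers receiving $46 (the $18 wedge).
The less price-elastic side of the market bears the larger share of a per-unit tax.

Consumers pay $64; suppliers receive $46; quantity = 6.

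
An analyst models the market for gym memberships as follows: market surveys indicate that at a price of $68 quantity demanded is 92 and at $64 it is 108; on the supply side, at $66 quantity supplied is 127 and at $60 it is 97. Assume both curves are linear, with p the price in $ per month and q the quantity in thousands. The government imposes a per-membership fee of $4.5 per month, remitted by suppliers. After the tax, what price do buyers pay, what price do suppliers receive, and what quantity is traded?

Demand slope: (108 − 92)/(64 − 68) = -4, so qd = 364 − 4p.
Supply slope: (97 − 127)/(60 − 66) = 5, so qs = 5p − 203.
Before the tax: set 364 − 4p = 5p − 203 → p* = $63, q* = 112.
With the tax collected from suppliers, supply shifts: qs = 5(p − 4.5) − 203.
New equilibrium: buyers pay $65.5, suppliers receive $61, q = 102. (Wedge: pb − ps = 4.5.)

Buyers pay $65.5; suppliers receive $61; quantity = 102.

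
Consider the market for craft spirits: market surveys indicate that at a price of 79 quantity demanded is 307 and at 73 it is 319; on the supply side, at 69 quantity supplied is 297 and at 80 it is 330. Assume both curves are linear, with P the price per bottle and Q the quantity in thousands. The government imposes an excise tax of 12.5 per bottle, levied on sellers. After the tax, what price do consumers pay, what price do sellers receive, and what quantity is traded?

Demand slope: (319 − 307)/(73 − 79) = -2, so Qd = 465 − 2P.
Supply slope: (330 − 297)/(80 − 69) = 3, so Qs = 3P + 90.
Before the tax: set 465 − 2P = 3P + 90 → P* = 75, Q* = 315.
With the tax collected from sellers, supply shifts: Qs = 3(P − 12.5) + 90.
Solving gives Q = 300 with consumers paying 82.5 and sellers receiving 70 (the 12.5 wedge).
The less price-elastic side of the market bears the larger share of a per-unit tax.

Consumers pay 82.5; sellers receive 70; quantity = 300.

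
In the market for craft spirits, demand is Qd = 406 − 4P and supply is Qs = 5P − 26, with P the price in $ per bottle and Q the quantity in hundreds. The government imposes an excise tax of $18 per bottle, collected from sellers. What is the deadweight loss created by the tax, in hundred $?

Deadweight loss = $360 hundred.

Before the tax: set 406 − 4P = 5P − 26 → P* = $48, Q* = 214.
With the tax collected from sellers, supply shifts: Qs = 5(P − 18) − 26.
Solving gives Q = 174 with consumers paying $58 and sellers receiving $40 (the $18 wedge).
Quantity falls by |ΔQ| = |214 − 174| = 40.
DWL = ½ · t · |ΔQ| = ½ · 18 · 40 = $360.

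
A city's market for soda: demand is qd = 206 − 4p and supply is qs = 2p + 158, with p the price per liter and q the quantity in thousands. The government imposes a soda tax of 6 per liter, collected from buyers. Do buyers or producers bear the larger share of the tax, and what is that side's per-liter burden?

Producers bear the larger share: 4 per liter.

Without the tax, 206 − 4p = 2p + 158 gives 6p = 48, so p* = 8 and q* = 174.
With the tax collected from buyers, demand (in seller-price terms) shifts: qd = 206 − 4(p + 6).
Solving gives q = 166 with buyers paying 10 and producers receiving 4 (the 6 wedge).
Per-liter burden: buyers 2, producers 4.
Producers take the larger share because supply is less price-elastic here (demand slope 4 vs supply slope 2).
The less price-elastic side of the market bears the larger share of a per-unit tax.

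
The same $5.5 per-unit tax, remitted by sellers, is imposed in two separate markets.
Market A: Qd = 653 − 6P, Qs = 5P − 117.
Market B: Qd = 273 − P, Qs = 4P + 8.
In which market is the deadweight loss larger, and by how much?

Market A, by $29.15.

Market A: pre-tax P* = $70, Q* = 233; post-tax Q = 218; deadweight loss = $41.25.
Market B: pre-tax P* = $53, Q* = 220; post-tax Q = 215.6; deadweight loss = $12.1.
Difference: $41.25 vs $12.1 → market A is larger by $29.15.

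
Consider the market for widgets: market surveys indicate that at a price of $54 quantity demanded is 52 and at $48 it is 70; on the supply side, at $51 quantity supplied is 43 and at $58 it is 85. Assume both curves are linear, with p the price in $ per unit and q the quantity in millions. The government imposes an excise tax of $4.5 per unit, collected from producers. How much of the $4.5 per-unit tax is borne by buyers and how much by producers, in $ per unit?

Demand slope: (70 − 52)/(48 − 54) = -3, so qd = 214 − 3p.
Supply slope: (85 − 43)/(58 − 51) = 6, so qs = 6p − 263.
Before the tax: set 214 − 3p = 6p − 263 → p* = $53, q* = 55.
With the tax collected from producers, supply shifts: qs = 6(p − 4.5) − 263.
Solving gives q = 46 with buyers paying $56 and producers receiving $51.5 (the $4.5 wedge).
Burden on buyers: $3; on producers: $1.5. (They sum to $4.5.)

Buyers bear $3 per unit; producers bear $1.5 per unit.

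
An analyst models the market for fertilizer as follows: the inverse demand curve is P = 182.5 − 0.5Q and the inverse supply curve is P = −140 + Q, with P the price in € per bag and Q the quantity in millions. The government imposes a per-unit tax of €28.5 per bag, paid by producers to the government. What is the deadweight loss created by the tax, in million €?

Inverting to Q(P) form: Qd = 365 − 2P; Qs = P + 140.
Before the tax: set 365 − 2P = P + 140 → P* = €75, Q* = 215.
With the tax collected from producers, supply shifts: Qs = (P − 28.5) + 140.
New equilibrium: buyers pay €84.5, producers receive €56, Q = 196. (Wedge: Pb − Ps = 28.5.)
Quantity falls by |ΔQ| = |215 − 196| = 19.
DWL = ½ · t · |ΔQ| = ½ · 28.5 · 19 = €270.75.

Deadweight loss = €270.75 million.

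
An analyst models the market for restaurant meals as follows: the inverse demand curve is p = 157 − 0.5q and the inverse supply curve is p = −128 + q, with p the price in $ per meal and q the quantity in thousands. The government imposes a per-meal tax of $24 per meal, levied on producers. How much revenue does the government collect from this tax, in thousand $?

Inverting to q(p) form: qd = 314 − 2p; qs = p + 128.
Before the tax: set 314 − 2p = p + 128 → p* = $62, q* = 190.
With the tax collected from producers, supply shifts: qs = (p − 24) + 128.
New equilibrium: buyers pay $70, producers receive $46, q = 174. (Wedge: pb − ps = 24.)
Revenue = t · Q = 24 · 174 = $4176.

Tax revenue = $4176 thousand.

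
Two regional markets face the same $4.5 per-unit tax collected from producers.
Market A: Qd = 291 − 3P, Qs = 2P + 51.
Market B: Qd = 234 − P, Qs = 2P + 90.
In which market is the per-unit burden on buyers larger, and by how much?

Market B, by $1.2.

Market A: pre-tax P* = $48, Q* = 147; post-tax Q = 141.6; per-unit burden on buyers = $1.8.
Market B: pre-tax P* = $48, Q* = 186; post-tax Q = 183; per-unit burden on buyers = $3.
Difference: $1.8 vs $3 → market B is larger by $1.2.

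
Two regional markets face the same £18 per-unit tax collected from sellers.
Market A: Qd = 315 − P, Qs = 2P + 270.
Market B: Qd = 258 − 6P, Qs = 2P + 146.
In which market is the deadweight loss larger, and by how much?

Market A: pre-tax P* = £15, Q* = 300; post-tax Q = 288; deadweight loss = £108.
Market B: pre-tax P* = £14, Q* = 174; post-tax Q = 147; deadweight loss = £243.
Difference: £108 vs £243 → market B is larger by £135.

Market B, by £135.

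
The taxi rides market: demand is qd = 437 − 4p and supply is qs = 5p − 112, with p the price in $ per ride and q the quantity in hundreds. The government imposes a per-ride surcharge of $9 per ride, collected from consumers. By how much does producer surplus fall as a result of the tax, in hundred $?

Before the tax: set 437 − 4p = 5p − 112 → p* = $61, q* = 193.
With the tax collected from consumers, demand (in seller-price terms) shifts: qd = 437 − 4(p + 9).
Solving gives q = 173 with consumers paying $66 and producers receiving $57 (the $9 wedge).
ΔPS is the trapezoid between Q = 173 and Q = 193 of height $4: ½ · (193 + 173) · 4 = $732.

Producer surplus falls by $732 hundred.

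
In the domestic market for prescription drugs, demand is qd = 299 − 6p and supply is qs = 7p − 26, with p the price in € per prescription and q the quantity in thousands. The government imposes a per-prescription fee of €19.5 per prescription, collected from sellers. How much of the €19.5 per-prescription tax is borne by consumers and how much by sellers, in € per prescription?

Before the tax: set 299 − 6p = 7p − 26 → p* = €25, q* = 149.
With the tax collected from sellers, supply shifts: qs = 7(p − 19.5) − 26.
New equilibrium: consumers pay €35.5, sellers receive €16, q = 86. (Wedge: pb − ps = 19.5.)
Burden on consumers: €10.5; on sellers: €9. (They sum to €19.5.)
The less price-elastic side of the market bears the larger share of a per-unit tax.

Consumers bear €10.5 per prescription; sellers bear €9 per prescription.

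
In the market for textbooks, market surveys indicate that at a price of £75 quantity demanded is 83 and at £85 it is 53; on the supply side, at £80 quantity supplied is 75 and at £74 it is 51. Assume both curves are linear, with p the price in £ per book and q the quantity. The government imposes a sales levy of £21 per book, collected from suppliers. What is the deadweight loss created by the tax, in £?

Demand slope: (53 − 83)/(85 − 75) = -3, so qd = 308 − 3p.
Supply slope: (51 − 75)/(74 − 80) = 4, so qs = 4p − 245.
Before the tax: set 308 − 3p = 4p − 245 → p* = £79, q* = 71.
With the tax collected from suppliers, supply shifts: qs = 4(p − 21) − 245.
New equilibrium: consumers pay £91, suppliers receive £70, q = 35. (Wedge: pb − ps = 21.)
Quantity falls by |ΔQ| = |71 − 35| = 36.
DWL = ½ · t · |ΔQ| = ½ · 21 · 36 = £378.

Deadweight loss = £378.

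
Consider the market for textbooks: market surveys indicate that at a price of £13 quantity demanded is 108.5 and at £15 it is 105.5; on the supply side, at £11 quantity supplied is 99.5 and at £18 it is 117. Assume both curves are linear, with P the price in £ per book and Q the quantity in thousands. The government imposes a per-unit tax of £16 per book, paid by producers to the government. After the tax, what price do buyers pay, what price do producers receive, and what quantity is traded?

Buyers pay £24; producers receive £8; quantity = 92.

Demand slope: (105.5 − 108.5)/(15 − 13) = -1.5, so Qd = 128 − 1.5P.
Supply slope: (117 − 99.5)/(18 − 11) = 2.5, so Qs = 2.5P + 72.
Without the tax, 128 − 1.5P = 2.5P + 72 gives 4P = 56, so P* = £14 and Q* = 107.
With the tax collected from producers, supply shifts: Qs = 2.5(P − 16) + 72.
Solving gives Q = 92 with buyers paying £24 and producers receiving £8 (the £16 wedge).
The less price-elastic side of the market bears the larger share of a per-unit tax.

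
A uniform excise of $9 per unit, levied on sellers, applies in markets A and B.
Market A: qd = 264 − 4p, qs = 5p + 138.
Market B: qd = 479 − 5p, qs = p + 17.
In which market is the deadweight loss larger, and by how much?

Market A: pre-tax p* = $14, q* = 208; post-tax q = 188; deadweight loss = $90.
Market B: pre-tax p* = $77, q* = 94; post-tax q = 86.5; deadweight loss = $33.75.
Difference: $90 vs $33.75 → market A is larger by $56.25.

Market A, by $56.25.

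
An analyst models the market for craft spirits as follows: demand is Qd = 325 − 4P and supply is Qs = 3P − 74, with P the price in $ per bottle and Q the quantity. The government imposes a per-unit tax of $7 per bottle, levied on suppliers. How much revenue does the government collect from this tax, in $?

Tax revenue = $595.

Before the tax: set 325 − 4P = 3P − 74 → P* = $57, Q* = 97.
With the tax collected from suppliers, supply shifts: Qs = 3(P − 7) − 74.
Solving gives Q = 85 with buyers paying $60 and suppliers receiving $53 (the $7 wedge).
Revenue = t · Q = 7 · 85 = $595.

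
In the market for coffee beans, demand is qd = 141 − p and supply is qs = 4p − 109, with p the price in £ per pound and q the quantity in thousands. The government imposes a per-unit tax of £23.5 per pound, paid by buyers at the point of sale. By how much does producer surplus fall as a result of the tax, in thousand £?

Before the tax: set 141 − p = 4p − 109 → p* = £50, q* = 91.
With the tax collected from buyers, demand (in seller-price terms) shifts: qd = 141 − (p + 23.5).
Solving gives q = 72.2 with buyers paying £68.8 and sellers receiving £45.3 (the £23.5 wedge).
ΔPS is the trapezoid between Q = 72.2 and Q = 91 of height £4.7: ½ · (91 + 72.2) · 4.7 = £383.52.

Producer surplus falls by £383.52 thousand.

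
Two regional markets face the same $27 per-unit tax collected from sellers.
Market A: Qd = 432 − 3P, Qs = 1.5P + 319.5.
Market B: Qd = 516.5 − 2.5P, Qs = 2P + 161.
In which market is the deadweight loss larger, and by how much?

Market A: pre-tax P* = $25, Q* = 357; post-tax Q = 330; deadweight loss = $364.5.
Market B: pre-tax P* = $79, Q* = 319; post-tax Q = 289; deadweight loss = $405.
Difference: $364.5 vs $405 → market B is larger by $40.5.

Market B, by $40.5.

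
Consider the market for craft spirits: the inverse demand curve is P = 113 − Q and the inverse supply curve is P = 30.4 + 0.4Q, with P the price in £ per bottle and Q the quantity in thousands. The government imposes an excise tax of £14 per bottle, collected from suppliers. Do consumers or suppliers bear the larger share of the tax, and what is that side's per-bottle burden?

Consumers bear the larger share: £10 per bottle.

Rewrite in direct form: Qd = 113 − P and Qs = 2.5P − 76.
Before the tax: set 113 − P = 2.5P − 76 → P* = £54, Q* = 59.
With the tax collected from suppliers, supply shifts: Qs = 2.5(P − 14) − 76.
New equilibrium: consumers pay £64, suppliers receive £50, Q = 49. (Wedge: Pb − Ps = 14.)
Per-bottle burden: consumers £10, suppliers £4.
Consumers take the larger share because demand is less price-elastic here (demand slope 1 vs supply slope 2.5).
The less price-elastic side of the market bears the larger share of a per-unit tax.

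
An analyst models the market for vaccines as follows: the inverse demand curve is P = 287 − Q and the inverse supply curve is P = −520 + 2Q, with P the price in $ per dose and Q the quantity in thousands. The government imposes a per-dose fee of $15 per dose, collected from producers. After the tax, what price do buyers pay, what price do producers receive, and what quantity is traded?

Buyers pay $23; producers receive $8; quantity = 264.

Rewrite in direct form: Qd = 287 − P and Qs = 0.5P + 260.
Without the tax, 287 − P = 0.5P + 260 gives 1.5P = 27, so P* = $18 and Q* = 269.
With the tax collected from producers, supply shifts: Qs = 0.5(P − 15) + 260.
New equilibrium: buyers pay $23, producers receive $8, Q = 264. (Wedge: Pb − Ps = 15.)
The less price-elastic side of the market bears the larger share of a per-unit tax.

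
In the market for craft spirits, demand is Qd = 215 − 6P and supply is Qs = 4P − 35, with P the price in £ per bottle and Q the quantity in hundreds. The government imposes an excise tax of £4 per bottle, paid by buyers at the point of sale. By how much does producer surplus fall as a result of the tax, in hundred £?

Producer surplus falls by £144.48 hundred.

Without the tax, 215 − 6P = 4P − 35 gives 10P = 250, so P* = £25 and Q* = 65.
With the tax collected from buyers, demand (in seller-price terms) shifts: Qd = 215 − 6(P + 4).
Solving gives Q = 55.4 with buyers paying £26.6 and sellers receiving £22.6 (the £4 wedge).
ΔPS is the trapezoid between Q = 55.4 and Q = 65 of height £2.4: ½ · (65 + 55.4) · 2.4 = £144.48.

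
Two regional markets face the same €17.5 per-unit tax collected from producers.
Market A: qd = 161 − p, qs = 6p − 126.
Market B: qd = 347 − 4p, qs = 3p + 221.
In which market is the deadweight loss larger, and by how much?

Market B, by €131.25.

Market A: pre-tax p* = €41, q* = 120; post-tax q = 105; deadweight loss = €131.25.
Market B: pre-tax p* = €18, q* = 275; post-tax q = 245; deadweight loss = €262.5.
Difference: €131.25 vs €262.5 → market B is larger by €131.25.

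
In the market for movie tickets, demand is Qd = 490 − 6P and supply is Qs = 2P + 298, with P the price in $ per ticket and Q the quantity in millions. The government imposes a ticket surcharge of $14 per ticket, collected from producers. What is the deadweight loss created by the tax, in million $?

Without the tax, 490 − 6P = 2P + 298 gives 8P = 192, so P* = $24 and Q* = 346.
With the tax collected from producers, supply shifts: Qs = 2(P − 14) + 298.
New equilibrium: buyers pay $27.5, producers receive $13.5, Q = 325. (Wedge: Pb − Ps = 14.)
Quantity falls by |ΔQ| = |346 − 325| = 21.
DWL = ½ · t · |ΔQ| = ½ · 14 · 21 = $147.

Deadweight loss = $147 million.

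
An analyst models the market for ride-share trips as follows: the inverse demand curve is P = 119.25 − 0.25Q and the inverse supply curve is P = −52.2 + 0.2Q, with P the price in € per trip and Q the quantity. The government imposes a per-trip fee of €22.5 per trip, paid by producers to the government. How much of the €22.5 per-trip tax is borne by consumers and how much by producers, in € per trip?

Consumers bear €12.5 per trip; producers bear €10 per trip.

Rewrite in direct form: Qd = 477 − 4P and Qs = 5P + 261.
Before the tax: set 477 − 4P = 5P + 261 → P* = €24, Q* = 381.
With the tax collected from producers, supply shifts: Qs = 5(P − 22.5) + 261.
New equilibrium: consumers pay €36.5, producers receive €14, Q = 331. (Wedge: Pb − Ps = 22.5.)
Burden on consumers: €12.5; on producers: €10. (They sum to €22.5.)
The less price-elastic side of the market bears the larger share of a per-unit tax.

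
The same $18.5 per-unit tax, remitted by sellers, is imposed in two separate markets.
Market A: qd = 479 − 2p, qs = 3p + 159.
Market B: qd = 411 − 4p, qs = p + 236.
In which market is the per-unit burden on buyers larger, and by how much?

Market A: pre-tax p* = $64, q* = 351; post-tax q = 328.8; per-unit burden on buyers = $11.1.
Market B: pre-tax p* = $35, q* = 271; post-tax q = 256.2; per-unit burden on buyers = $3.7.
Difference: $11.1 vs $3.7 → market A is larger by $7.4.

Market A, by $7.4.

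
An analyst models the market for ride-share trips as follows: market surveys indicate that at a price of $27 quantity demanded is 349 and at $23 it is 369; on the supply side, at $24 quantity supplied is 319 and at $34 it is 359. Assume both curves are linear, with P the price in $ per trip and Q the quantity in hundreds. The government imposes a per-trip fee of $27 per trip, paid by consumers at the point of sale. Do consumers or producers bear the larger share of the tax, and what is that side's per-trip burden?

Producers bear the larger share: $15 per trip.

Demand slope: (369 − 349)/(23 − 27) = -5, so Qd = 484 − 5P.
Supply slope: (359 − 319)/(34 − 24) = 4, so Qs = 4P + 223.
Without the tax, 484 − 5P = 4P + 223 gives 9P = 261, so P* = $29 and Q* = 339.
With the tax collected from consumers, demand (in seller-price terms) shifts: Qd = 484 − 5(P + 27).
Solving gives Q = 279 with consumers paying $41 and producers receiving $14 (the $27 wedge).
Per-trip burden: consumers $12, producers $15.
Producers take the larger share because supply is less price-elastic here (demand slope 5 vs supply slope 4).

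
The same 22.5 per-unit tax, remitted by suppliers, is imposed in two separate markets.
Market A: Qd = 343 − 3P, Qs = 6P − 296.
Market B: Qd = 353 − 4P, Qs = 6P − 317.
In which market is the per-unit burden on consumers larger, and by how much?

Market A: pre-tax P* = 71, Q* = 130; post-tax Q = 85; per-unit burden on consumers = 15.
Market B: pre-tax P* = 67, Q* = 85; post-tax Q = 31; per-unit burden on consumers = 13.5.
Difference: 15 vs 13.5 → market A is larger by 1.5.

Market A, by 1.5.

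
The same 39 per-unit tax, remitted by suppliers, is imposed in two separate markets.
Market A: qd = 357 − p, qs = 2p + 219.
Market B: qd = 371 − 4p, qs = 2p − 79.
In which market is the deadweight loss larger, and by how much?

Market B, by 507.

Market A: pre-tax p* = 46, q* = 311; post-tax q = 285; deadweight loss = 507.
Market B: pre-tax p* = 75, q* = 71; post-tax q = 19; deadweight loss = 1014.
Difference: 507 vs 1014 → market B is larger by 507.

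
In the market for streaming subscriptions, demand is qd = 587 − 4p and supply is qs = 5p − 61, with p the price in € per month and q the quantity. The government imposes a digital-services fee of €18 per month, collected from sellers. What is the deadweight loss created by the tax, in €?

Before the tax: set 587 − 4p = 5p − 61 → p* = €72, q* = 299.
With the tax collected from sellers, supply shifts: qs = 5(p − 18) − 61.
Solving gives q = 259 with consumers paying €82 and sellers receiving €64 (the €18 wedge).
Quantity falls by |ΔQ| = |299 − 259| = 40.
DWL = ½ · t · |ΔQ| = ½ · 18 · 40 = €360.

Deadweight loss = €360.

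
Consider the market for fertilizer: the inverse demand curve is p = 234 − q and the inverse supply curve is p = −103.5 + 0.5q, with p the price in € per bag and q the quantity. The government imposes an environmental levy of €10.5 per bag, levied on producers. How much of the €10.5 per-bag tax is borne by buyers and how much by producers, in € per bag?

Buyers bear €7 per bag; producers bear €3.5 per bag.

Rewrite in direct form: qd = 234 − p and qs = 2p + 207.
Before the tax: set 234 − p = 2p + 207 → p* = €9, q* = 225.
With the tax collected from producers, supply shifts: qs = 2(p − 10.5) + 207.
New equilibrium: buyers pay €16, producers receive €5.5, q = 218. (Wedge: pb − ps = 10.5.)
Burden on buyers: €7; on producers: €3.5. (They sum to €10.5.)
The less price-elastic side of the market bears the larger share of a per-unit tax.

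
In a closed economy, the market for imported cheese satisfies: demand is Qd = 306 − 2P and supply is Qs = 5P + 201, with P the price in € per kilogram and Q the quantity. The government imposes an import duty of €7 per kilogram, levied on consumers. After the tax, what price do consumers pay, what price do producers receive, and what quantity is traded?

Consumers pay €20; producers receive €13; quantity = 266.

Before the tax: set 306 − 2P = 5P + 201 → P* = €15, Q* = 276.
With the tax collected from consumers, demand (in seller-price terms) shifts: Qd = 306 − 2(P + 7).
Solving gives Q = 266 with consumers paying €20 and producers receiving €13 (the €7 wedge).
The less price-elastic side of the market bears the larger share of a per-unit tax.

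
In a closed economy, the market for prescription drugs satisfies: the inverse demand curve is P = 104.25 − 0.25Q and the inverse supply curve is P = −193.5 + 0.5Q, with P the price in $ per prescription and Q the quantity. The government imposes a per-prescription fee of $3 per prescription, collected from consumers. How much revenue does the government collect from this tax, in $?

Tax revenue = $1179.

Rewrite in direct form: Qd = 417 − 4P and Qs = 2P + 387.
Without the tax, 417 − 4P = 2P + 387 gives 6P = 30, so P* = $5 and Q* = 397.
With the tax collected from consumers, demand (in seller-price terms) shifts: Qd = 417 − 4(P + 3).
New equilibrium: consumers pay $6, producers receive $3, Q = 393. (Wedge: Pb − Ps = 3.)
Revenue = t · Q = 3 · 393 = $1179.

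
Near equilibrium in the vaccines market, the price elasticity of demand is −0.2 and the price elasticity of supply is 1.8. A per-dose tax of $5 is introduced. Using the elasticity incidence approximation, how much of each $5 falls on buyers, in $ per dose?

Incidence ratio: buyers' share ≈ εs / (εs + |εd|) = 1.8 / (1.8 + 0.2) = 0.9.
So buyers bear ≈ 0.9 × $5 = $4.5; sellers bear $0.5.

Buyers bear ≈ $4.5 per dose.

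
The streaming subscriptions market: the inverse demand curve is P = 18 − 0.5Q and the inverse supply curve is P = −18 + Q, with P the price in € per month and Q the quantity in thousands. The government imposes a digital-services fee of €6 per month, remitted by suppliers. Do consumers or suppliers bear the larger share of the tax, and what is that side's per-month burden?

Suppliers bear the larger share: €4 per month.

Inverting to Q(P) form: Qd = 36 − 2P; Qs = P + 18.
Before the tax: set 36 − 2P = P + 18 → P* = €6, Q* = 24.
With the tax collected from suppliers, supply shifts: Qs = (P − 6) + 18.
Solving gives Q = 20 with consumers paying €8 and suppliers receiving €2 (the €6 wedge).
Per-month burden: consumers €2, suppliers €4.
Suppliers take the larger share because supply is less price-elastic here (demand slope 2 vs supply slope 1).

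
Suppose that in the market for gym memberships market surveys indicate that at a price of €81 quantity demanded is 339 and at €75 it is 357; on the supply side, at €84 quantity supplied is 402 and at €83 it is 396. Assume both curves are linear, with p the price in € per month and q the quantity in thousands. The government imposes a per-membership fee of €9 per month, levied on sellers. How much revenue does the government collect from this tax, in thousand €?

Demand slope: (357 − 339)/(75 − 81) = -3, so qd = 582 − 3p.
Supply slope: (396 − 402)/(83 − 84) = 6, so qs = 6p − 102.
Without the tax, 582 − 3p = 6p − 102 gives 9p = 684, so p* = €76 and q* = 354.
With the tax collected from sellers, supply shifts: qs = 6(p − 9) − 102.
New equilibrium: consumers pay €82, sellers receive €73, q = 336. (Wedge: pb − ps = 9.)
Revenue = t · Q = 9 · 336 = €3024.

Tax revenue = €3024 thousand.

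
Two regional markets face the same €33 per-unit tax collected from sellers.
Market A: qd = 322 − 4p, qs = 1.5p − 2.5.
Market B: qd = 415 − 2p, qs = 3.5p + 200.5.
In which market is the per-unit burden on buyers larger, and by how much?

Market A: pre-tax p* = €59, q* = 86; post-tax q = 50; per-unit burden on buyers = €9.
Market B: pre-tax p* = €39, q* = 337; post-tax q = 295; per-unit burden on buyers = €21.
Difference: €9 vs €21 → market B is larger by €12.

Market B, by €12.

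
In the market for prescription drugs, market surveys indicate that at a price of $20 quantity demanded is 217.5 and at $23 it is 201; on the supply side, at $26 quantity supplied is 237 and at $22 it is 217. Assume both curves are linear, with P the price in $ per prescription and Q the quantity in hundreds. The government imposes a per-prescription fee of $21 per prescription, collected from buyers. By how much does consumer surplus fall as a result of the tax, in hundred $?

Demand slope: (201 − 217.5)/(23 − 20) = -5.5, so Qd = 327.5 − 5.5P.
Supply slope: (217 − 237)/(22 − 26) = 5, so Qs = 5P + 107.
Without the tax, 327.5 − 5.5P = 5P + 107 gives 10.5P = 220.5, so P* = $21 and Q* = 212.
With the tax collected from buyers, demand (in seller-price terms) shifts: Qd = 327.5 − 5.5(P + 21).
New equilibrium: buyers pay $31, suppliers receive $10, Q = 157. (Wedge: Pb − Ps = 21.)
ΔCS is the trapezoid between Q = 157 and Q = 212 of height $10: ½ · (212 + 157) · 10 = $1845.

Consumer surplus falls by $1845 hundred.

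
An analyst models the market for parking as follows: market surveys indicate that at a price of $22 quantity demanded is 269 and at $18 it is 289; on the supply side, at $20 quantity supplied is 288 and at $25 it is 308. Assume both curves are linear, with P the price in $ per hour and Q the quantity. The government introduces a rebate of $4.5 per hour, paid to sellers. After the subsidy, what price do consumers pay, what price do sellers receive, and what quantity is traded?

Consumers pay $17; sellers receive $21.5; quantity = 294.

Demand slope: (289 − 269)/(18 − 22) = -5, so Qd = 379 − 5P.
Supply slope: (308 − 288)/(25 − 20) = 4, so Qs = 4P + 208.
Before the subsidy: set 379 − 5P = 4P + 208 → P* = $19, Q* = 284.
With a per-unit subsidy paid to sellers, each receives P + 4.5 per unit sold, so supply becomes Qs = 4(P + 4.5) + 208.
New equilibrium: consumers pay $17, sellers receive $21.5, Q = 294. (Wedge: Pb − Ps = −4.5.)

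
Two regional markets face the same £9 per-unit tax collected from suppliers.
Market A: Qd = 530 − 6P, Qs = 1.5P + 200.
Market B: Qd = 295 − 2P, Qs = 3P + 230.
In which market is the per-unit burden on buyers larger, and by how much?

Market B, by £3.6.

Market A: pre-tax P* = £44, Q* = 266; post-tax Q = 255.2; per-unit burden on buyers = £1.8.
Market B: pre-tax P* = £13, Q* = 269; post-tax Q = 258.2; per-unit burden on buyers = £5.4.
Difference: £1.8 vs £5.4 → market B is larger by £3.6.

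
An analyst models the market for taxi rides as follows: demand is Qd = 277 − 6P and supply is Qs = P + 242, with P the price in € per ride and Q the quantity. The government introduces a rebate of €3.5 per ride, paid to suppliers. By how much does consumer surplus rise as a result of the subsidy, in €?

Before the subsidy: set 277 − 6P = P + 242 → P* = €5, Q* = 247.
With a per-unit subsidy paid to suppliers, each receives P + 3.5 per unit sold, so supply becomes Qs = (P + 3.5) + 242.
New equilibrium: buyers pay €4.5, suppliers receive €8, Q = 250. (Wedge: Pb − Ps = −3.5.)
ΔCS is the trapezoid between Q = 250 and Q = 247 of height €0.5: ½ · (247 + 250) · 0.5 = €124.25.

Consumer surplus rises by €124.25.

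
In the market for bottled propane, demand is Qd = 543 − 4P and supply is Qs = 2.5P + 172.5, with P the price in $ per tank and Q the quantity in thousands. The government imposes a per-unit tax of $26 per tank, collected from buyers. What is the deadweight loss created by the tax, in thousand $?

Without the tax, 543 − 4P = 2.5P + 172.5 gives 6.5P = 370.5, so P* = $57 and Q* = 315.
With the tax collected from buyers, demand (in seller-price terms) shifts: Qd = 543 − 4(P + 26).
New equilibrium: buyers pay $67, producers receive $41, Q = 275. (Wedge: Pb − Ps = 26.)
Quantity falls by |ΔQ| = |315 − 275| = 40.
DWL = ½ · t · |ΔQ| = ½ · 26 · 40 = $520.

Deadweight loss = $520 thousand.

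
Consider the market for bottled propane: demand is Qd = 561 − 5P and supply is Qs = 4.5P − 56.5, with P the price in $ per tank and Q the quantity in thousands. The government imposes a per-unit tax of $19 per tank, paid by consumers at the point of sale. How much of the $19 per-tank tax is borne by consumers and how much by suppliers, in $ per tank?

Consumers bear $9 per tank; suppliers bear $10 per tank.

Before the tax: set 561 − 5P = 4.5P − 56.5 → P* = $65, Q* = 236.
With the tax collected from consumers, demand (in seller-price terms) shifts: Qd = 561 − 5(P + 19).
New equilibrium: consumers pay $74, suppliers receive $55, Q = 191. (Wedge: Pb − Ps = 19.)
Burden on consumers: $9; on suppliers: $10. (They sum to $19.)
The less price-elastic side of the market bears the larger share of a per-unit tax.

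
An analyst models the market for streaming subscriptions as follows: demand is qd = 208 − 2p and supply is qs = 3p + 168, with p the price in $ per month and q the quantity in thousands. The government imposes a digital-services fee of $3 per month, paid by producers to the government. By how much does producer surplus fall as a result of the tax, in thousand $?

Producer surplus falls by $228.24 thousand.

Without the tax, 208 − 2p = 3p + 168 gives 5p = 40, so p* = $8 and q* = 192.
With the tax collected from producers, supply shifts: qs = 3(p − 3) + 168.
New equilibrium: buyers pay $9.8, producers receive $6.8, q = 188.4. (Wedge: pb − ps = 3.)
ΔPS is the trapezoid between Q = 188.4 and Q = 192 of height $1.2: ½ · (192 + 188.4) · 1.2 = $228.24.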